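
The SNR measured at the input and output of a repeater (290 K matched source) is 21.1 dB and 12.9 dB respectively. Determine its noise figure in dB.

NF (dB) = SNR_in(dB) − SNR_out(dB) when the source is at T₀
NF = 21.1 − 12.9 = 8.2 dB

8.2 dB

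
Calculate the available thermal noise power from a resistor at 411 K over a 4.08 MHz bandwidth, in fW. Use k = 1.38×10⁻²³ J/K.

P_n = kTB = 1.38×10⁻²³ × 411 × 4.08×10⁶ = 2.31×10⁻¹⁴ W = 23.1 fW

23.1 fW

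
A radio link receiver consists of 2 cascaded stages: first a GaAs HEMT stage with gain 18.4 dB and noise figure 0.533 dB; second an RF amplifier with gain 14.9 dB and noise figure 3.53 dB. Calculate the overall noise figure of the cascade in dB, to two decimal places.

Convert to linear (a loss of L dB is a gain of −L dB): F_i = 10^(NF_i/10), G_i = 10^(G_i,dB/10)
  Stage 1: F_1 = 10^(0.533/10) = 1.131, G_1 = 10^(18.4/10) = 69.18
  Stage 2: F_2 = 10^(3.53/10) = 2.254, G_2 = 10^(14.9/10) = 30.90
Friis cascade:
  F = 1.131 + (2.254 − 1)/69.18 = 1.149
NF = 10 log₁₀(1.149) = 0.60 dB

0.60 dB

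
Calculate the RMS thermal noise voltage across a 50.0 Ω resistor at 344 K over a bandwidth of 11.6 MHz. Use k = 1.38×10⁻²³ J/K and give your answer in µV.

V_n = √(4kTRB)
4kTRB = 4 × 1.38×10⁻²³ × 344 × 5.00×10¹ × 1.16×10⁷ = 1.10×10⁻¹¹ V²
V_n = √(1.10×10⁻¹¹) = 3.32×10⁻⁶ V = 3.32 µV

3.32 µV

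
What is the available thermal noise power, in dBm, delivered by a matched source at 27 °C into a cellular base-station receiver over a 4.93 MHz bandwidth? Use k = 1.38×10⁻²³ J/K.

T = 27 °C + 273.15 = 300.15 K
P_n = kTB = 1.38×10⁻²³ × 300.15 × 4.93×10⁶ = 2.04×10⁻¹⁴ W
In dBm: 10 log₁₀(2.04×10⁻¹⁴ / 10⁻³) = −106.9 dBm

−106.9 dBm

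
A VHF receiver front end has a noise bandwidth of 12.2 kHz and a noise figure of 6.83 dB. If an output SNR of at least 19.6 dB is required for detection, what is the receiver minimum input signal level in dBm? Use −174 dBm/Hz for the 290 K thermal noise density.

Sensitivity = −174 + 10 log₁₀(B) + NF + SNR_min
= −174 + 40.86 + 6.83 + 19.6
= −106.71 dBm → −106.7 dBm

−106.7 dBm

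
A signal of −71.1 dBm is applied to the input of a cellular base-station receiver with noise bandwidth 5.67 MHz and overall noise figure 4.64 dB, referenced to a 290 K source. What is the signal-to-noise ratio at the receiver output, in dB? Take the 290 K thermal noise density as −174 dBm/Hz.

Noise floor: N = −174 + 10 log₁₀(B) + NF
10 log₁₀(5.67×10⁶) = 67.54 dB
N = −174 + 67.54 + 4.64 = −101.82 dBm
SNR = P_sig − N = −71.1 − (−101.82) = 30.72 dB → 30.7 dB

30.7 dB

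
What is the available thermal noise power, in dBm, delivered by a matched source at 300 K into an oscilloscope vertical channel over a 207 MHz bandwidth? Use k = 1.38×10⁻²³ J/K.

P_n = kTB = 1.38×10⁻²³ × 300 × 2.07×10⁸ = 8.57×10⁻¹³ W
In dBm: 10 log₁₀(8.57×10⁻¹³ / 10⁻³) = −90.7 dBm

−90.7 dBm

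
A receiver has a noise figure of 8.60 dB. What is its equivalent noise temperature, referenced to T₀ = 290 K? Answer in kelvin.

F = 10^(8.60/10) = 7.24436
T_e = (F − 1)·T₀ = (7.24436 − 1) × 290 = 1811 K

1811 K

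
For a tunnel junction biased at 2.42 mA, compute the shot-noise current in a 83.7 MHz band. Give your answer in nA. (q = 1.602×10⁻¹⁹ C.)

255 nA

I_n = √(2qI·B)
2qI·B = 2 × 1.602×10⁻¹⁹ × 2.42×10⁻³ × 8.37×10⁷ = 6.49×10⁻¹⁴ A²
I_n = √(6.49×10⁻¹⁴) = 2.55×10⁻⁷ A = 255 nA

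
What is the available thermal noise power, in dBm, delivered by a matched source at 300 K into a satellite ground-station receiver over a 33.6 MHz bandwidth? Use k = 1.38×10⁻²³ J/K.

−98.6 dBm

P_n = kTB = 1.38×10⁻²³ × 300 × 3.36×10⁷ = 1.39×10⁻¹³ W
In dBm: 10 log₁₀(1.39×10⁻¹³ / 10⁻³) = −98.6 dBm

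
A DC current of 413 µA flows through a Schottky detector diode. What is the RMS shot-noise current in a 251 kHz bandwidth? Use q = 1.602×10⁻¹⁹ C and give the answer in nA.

5.76 nA

I_n = √(2qI·B)
2qI·B = 2 × 1.602×10⁻¹⁹ × 4.13×10⁻⁴ × 2.51×10⁵ = 3.32×10⁻¹⁷ A²
I_n = √(3.32×10⁻¹⁷) = 5.76×10⁻⁹ A = 5.76 nA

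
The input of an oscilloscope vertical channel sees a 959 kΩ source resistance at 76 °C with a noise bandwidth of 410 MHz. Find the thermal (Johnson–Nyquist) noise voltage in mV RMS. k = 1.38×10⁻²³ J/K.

T = 76 °C + 273.15 = 349.15 K
V_n = √(4kTRB)
4kTRB = 4 × 1.38×10⁻²³ × 349.15 × 9.59×10⁵ × 4.10×10⁸ = 7.58×10⁻⁶ V²
V_n = √(7.58×10⁻⁶) = 2.75×10⁻³ V = 2.75 mV

2.75 mV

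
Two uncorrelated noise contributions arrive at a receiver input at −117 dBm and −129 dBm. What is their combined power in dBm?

Convert to linear, add, convert back:
P₁ = 2.00×10⁻¹⁵ W, P₂ = 1.26×10⁻¹⁶ W
P_tot = 2.12×10⁻¹⁵ W → 10 log₁₀(P_tot / 10⁻³) = −116.7 dBm

−116.7 dBm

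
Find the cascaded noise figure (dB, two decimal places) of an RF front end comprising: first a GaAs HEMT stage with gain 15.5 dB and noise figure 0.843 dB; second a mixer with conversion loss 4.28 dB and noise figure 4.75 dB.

1.04 dB

Convert to linear (a loss of L dB is a gain of −L dB): F_i = 10^(NF_i/10), G_i = 10^(G_i,dB/10)
  Stage 1: F_1 = 10^(0.843/10) = 1.214, G_1 = 10^(15.5/10) = 35.48
  Stage 2: F_2 = 10^(4.75/10) = 2.985, G_2 = 10^(−4.28/10) = 0.3733
Friis cascade:
  F = 1.214 + (2.985 − 1)/35.48 = 1.270
NF = 10 log₁₀(1.270) = 1.04 dB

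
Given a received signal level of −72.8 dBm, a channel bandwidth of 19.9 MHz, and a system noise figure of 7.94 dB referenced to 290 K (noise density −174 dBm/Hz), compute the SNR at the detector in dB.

Noise floor: N = −174 + 10 log₁₀(B) + NF
10 log₁₀(1.99×10⁷) = 72.99 dB
N = −174 + 72.99 + 7.94 = −93.07 dBm
SNR = P_sig − N = −72.8 − (−93.07) = 20.27 dB → 20.3 dB

20.3 dB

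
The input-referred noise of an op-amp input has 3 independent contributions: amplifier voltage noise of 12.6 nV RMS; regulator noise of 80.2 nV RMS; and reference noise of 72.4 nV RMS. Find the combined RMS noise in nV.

Uncorrelated sources add in power (mean-square): V_tot = √(ΣV_i²)
V_tot = √[(1.26×10⁻⁸)² + (8.02×10⁻⁸)² + (7.24×10⁻⁸)²] = 1.09×10⁻⁷ V = 109 nV

109 nV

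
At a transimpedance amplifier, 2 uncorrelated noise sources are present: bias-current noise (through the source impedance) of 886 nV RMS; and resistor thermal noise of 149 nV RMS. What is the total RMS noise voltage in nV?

Uncorrelated sources add in power (mean-square): V_tot = √(ΣV_i²)
V_tot = √[(8.86×10⁻⁷)² + (1.49×10⁻⁷)²] = 8.98×10⁻⁷ V = 898 nV

898 nV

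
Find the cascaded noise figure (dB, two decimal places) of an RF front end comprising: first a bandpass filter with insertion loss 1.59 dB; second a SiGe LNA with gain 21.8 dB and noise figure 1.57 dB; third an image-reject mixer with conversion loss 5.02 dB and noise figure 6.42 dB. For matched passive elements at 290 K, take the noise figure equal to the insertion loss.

3.23 dB

Convert to linear (a loss of L dB is a gain of −L dB): F_i = 10^(NF_i/10), G_i = 10^(G_i,dB/10)
  Stage 1: F_1 = 10^(1.59/10) = 1.442, G_1 = 10^(−1.59/10) = 0.6934
  Stage 2: F_2 = 10^(1.57/10) = 1.435, G_2 = 10^(21.8/10) = 151.4
  Stage 3: F_3 = 10^(6.42/10) = 4.385, G_3 = 10^(−5.02/10) = 0.3148
Friis cascade:
  F = 1.442 + (1.435 − 1)/0.6934 + (4.385 − 1)/105.0 = 2.102
NF = 10 log₁₀(2.102) = 3.23 dB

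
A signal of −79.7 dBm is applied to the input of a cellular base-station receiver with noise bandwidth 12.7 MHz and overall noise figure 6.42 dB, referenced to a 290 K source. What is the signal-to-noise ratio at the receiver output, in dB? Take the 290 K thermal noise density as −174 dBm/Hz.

Noise floor: N = −174 + 10 log₁₀(B) + NF
10 log₁₀(1.27×10⁷) = 71.04 dB
N = −174 + 71.04 + 6.42 = −96.54 dBm
SNR = P_sig − N = −79.7 − (−96.54) = 16.84 dB → 16.8 dB

16.8 dB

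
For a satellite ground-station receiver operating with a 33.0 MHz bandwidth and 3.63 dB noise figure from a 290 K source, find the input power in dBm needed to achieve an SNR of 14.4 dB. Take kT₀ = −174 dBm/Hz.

−80.8 dBm

Sensitivity = −174 + 10 log₁₀(B) + NF + SNR_min
= −174 + 75.19 + 3.63 + 14.4
= −80.78 dBm → −80.8 dBm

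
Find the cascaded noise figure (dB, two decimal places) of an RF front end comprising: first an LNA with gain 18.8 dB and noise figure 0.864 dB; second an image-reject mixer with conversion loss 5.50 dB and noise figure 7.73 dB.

1.09 dB

Convert to linear (a loss of L dB is a gain of −L dB): F_i = 10^(NF_i/10), G_i = 10^(G_i,dB/10)
  Stage 1: F_1 = 10^(0.864/10) = 1.220, G_1 = 10^(18.8/10) = 75.86
  Stage 2: F_2 = 10^(7.73/10) = 5.929, G_2 = 10^(−5.50/10) = 0.2818
Friis cascade:
  F = 1.220 + (5.929 − 1)/75.86 = 1.285
NF = 10 log₁₀(1.285) = 1.09 dB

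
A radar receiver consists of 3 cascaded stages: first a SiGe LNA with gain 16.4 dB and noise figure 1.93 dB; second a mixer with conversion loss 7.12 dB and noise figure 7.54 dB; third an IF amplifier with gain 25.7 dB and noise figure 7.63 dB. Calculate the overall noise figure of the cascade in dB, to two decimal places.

Convert to linear (a loss of L dB is a gain of −L dB): F_i = 10^(NF_i/10), G_i = 10^(G_i,dB/10)
  Stage 1: F_1 = 10^(1.93/10) = 1.560, G_1 = 10^(16.4/10) = 43.65
  Stage 2: F_2 = 10^(7.54/10) = 5.675, G_2 = 10^(−7.12/10) = 0.1941
  Stage 3: F_3 = 10^(7.63/10) = 5.794, G_3 = 10^(25.7/10) = 371.5
Friis cascade:
  F = 1.560 + (5.675 − 1)/43.65 + (5.794 − 1)/8.472 = 2.233
NF = 10 log₁₀(2.233) = 3.49 dB

3.49 dB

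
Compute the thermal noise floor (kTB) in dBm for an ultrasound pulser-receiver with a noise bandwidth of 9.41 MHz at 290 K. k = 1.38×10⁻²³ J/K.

P_n = kTB = 1.38×10⁻²³ × 290 × 9.41×10⁶ = 3.77×10⁻¹⁴ W
In dBm: 10 log₁₀(3.77×10⁻¹⁴ / 10⁻³) = −104.2 dBm

−104.2 dBm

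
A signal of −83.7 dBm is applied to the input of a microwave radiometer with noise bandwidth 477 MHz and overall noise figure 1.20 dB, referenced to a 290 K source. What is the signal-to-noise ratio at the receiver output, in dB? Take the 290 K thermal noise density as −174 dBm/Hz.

2.3 dB

Noise floor: N = −174 + 10 log₁₀(B) + NF
10 log₁₀(4.77×10⁸) = 86.79 dB
N = −174 + 86.79 + 1.20 = −86.01 dBm
SNR = P_sig − N = −83.7 − (−86.01) = 2.31 dB → 2.3 dB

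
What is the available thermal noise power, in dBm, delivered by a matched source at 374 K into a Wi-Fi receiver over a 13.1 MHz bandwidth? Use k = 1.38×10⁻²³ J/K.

−101.7 dBm

P_n = kTB = 1.38×10⁻²³ × 374 × 1.31×10⁷ = 6.76×10⁻¹⁴ W
In dBm: 10 log₁₀(6.76×10⁻¹⁴ / 10⁻³) = −101.7 dBm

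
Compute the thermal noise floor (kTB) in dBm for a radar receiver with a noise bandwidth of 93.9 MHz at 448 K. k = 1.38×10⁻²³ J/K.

−92.4 dBm

P_n = kTB = 1.38×10⁻²³ × 448 × 9.39×10⁷ = 5.81×10⁻¹³ W
In dBm: 10 log₁₀(5.81×10⁻¹³ / 10⁻³) = −92.4 dBm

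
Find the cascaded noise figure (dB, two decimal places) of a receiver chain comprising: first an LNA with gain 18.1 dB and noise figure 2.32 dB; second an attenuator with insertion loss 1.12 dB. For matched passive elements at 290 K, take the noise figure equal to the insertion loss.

2.33 dB

Convert to linear (a loss of L dB is a gain of −L dB): F_i = 10^(NF_i/10), G_i = 10^(G_i,dB/10)
  Stage 1: F_1 = 10^(2.32/10) = 1.706, G_1 = 10^(18.1/10) = 64.57
  Stage 2: F_2 = 10^(1.12/10) = 1.294, G_2 = 10^(−1.12/10) = 0.7727
Friis cascade:
  F = 1.706 + (1.294 − 1)/64.57 = 1.711
NF = 10 log₁₀(1.711) = 2.33 dB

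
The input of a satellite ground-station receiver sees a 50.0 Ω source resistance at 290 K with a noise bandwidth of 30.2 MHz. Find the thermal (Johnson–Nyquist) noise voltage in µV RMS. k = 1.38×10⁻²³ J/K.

4.92 µV

V_n = √(4kTRB)
4kTRB = 4 × 1.38×10⁻²³ × 290 × 5.00×10¹ × 3.02×10⁷ = 2.42×10⁻¹¹ V²
V_n = √(2.42×10⁻¹¹) = 4.92×10⁻⁶ V = 4.92 µV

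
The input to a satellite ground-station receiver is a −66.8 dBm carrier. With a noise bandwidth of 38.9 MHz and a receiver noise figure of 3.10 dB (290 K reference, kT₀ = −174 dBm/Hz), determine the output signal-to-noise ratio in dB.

Noise floor: N = −174 + 10 log₁₀(B) + NF
10 log₁₀(3.89×10⁷) = 75.9 dB
N = −174 + 75.9 + 3.10 = −95.00 dBm
SNR = P_sig − N = −66.8 − (−95.00) = 28.20 dB → 28.2 dB

28.2 dB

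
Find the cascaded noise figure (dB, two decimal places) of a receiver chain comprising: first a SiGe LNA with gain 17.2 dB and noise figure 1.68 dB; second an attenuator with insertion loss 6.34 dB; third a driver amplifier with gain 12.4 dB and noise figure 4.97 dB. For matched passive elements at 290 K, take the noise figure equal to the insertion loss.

Convert to linear (a loss of L dB is a gain of −L dB): F_i = 10^(NF_i/10), G_i = 10^(G_i,dB/10)
  Stage 1: F_1 = 10^(1.68/10) = 1.472, G_1 = 10^(17.2/10) = 52.48
  Stage 2: F_2 = 10^(6.34/10) = 4.305, G_2 = 10^(−6.34/10) = 0.2323
  Stage 3: F_3 = 10^(4.97/10) = 3.141, G_3 = 10^(12.4/10) = 17.38
Friis cascade:
  F = 1.472 + (4.305 − 1)/52.48 + (3.141 − 1)/12.19 = 1.711
NF = 10 log₁₀(1.711) = 2.33 dB

2.33 dB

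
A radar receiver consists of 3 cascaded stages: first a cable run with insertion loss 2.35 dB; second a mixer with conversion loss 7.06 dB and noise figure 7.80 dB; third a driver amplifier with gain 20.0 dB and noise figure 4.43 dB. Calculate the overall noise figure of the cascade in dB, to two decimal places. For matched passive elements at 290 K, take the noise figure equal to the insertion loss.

Convert to linear (a loss of L dB is a gain of −L dB): F_i = 10^(NF_i/10), G_i = 10^(G_i,dB/10)
  Stage 1: F_1 = 10^(2.35/10) = 1.718, G_1 = 10^(−2.35/10) = 0.5821
  Stage 2: F_2 = 10^(7.80/10) = 6.026, G_2 = 10^(−7.06/10) = 0.1968
  Stage 3: F_3 = 10^(4.43/10) = 2.773, G_3 = 10^(20.0/10) = 100.0
Friis cascade:
  F = 1.718 + (6.026 − 1)/0.5821 + (2.773 − 1)/0.1146 = 25.83
NF = 10 log₁₀(25.83) = 14.12 dB

14.12 dB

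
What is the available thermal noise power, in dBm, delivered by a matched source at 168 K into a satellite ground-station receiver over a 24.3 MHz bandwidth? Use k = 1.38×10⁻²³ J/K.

P_n = kTB = 1.38×10⁻²³ × 168 × 2.43×10⁷ = 5.63×10⁻¹⁴ W
In dBm: 10 log₁₀(5.63×10⁻¹⁴ / 10⁻³) = −102.5 dBm

−102.5 dBm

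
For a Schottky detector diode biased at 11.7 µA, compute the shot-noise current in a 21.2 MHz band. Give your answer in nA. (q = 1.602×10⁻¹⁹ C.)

I_n = √(2qI·B)
2qI·B = 2 × 1.602×10⁻¹⁹ × 1.17×10⁻⁵ × 2.12×10⁷ = 7.95×10⁻¹⁷ A²
I_n = √(7.95×10⁻¹⁷) = 8.91×10⁻⁹ A = 8.91 nA

8.91 nA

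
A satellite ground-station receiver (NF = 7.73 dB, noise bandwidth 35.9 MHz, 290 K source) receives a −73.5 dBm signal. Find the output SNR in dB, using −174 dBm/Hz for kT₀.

17.2 dB

Noise floor: N = −174 + 10 log₁₀(B) + NF
10 log₁₀(3.59×10⁷) = 75.55 dB
N = −174 + 75.55 + 7.73 = −90.72 dBm
SNR = P_sig − N = −73.5 − (−90.72) = 17.22 dB → 17.2 dB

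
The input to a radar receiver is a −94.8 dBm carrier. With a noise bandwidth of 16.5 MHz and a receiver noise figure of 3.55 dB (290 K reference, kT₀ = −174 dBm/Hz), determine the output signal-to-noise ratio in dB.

Noise floor: N = −174 + 10 log₁₀(B) + NF
10 log₁₀(1.65×10⁷) = 72.17 dB
N = −174 + 72.17 + 3.55 = −98.28 dBm
SNR = P_sig − N = −94.8 − (−98.28) = 3.48 dB → 3.5 dB

3.5 dB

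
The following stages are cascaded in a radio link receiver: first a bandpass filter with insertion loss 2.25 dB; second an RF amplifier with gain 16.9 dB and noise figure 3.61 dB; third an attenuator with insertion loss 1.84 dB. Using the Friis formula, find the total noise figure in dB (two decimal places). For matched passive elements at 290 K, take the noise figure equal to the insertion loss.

5.88 dB

Convert to linear (a loss of L dB is a gain of −L dB): F_i = 10^(NF_i/10), G_i = 10^(G_i,dB/10)
  Stage 1: F_1 = 10^(2.25/10) = 1.679, G_1 = 10^(−2.25/10) = 0.5957
  Stage 2: F_2 = 10^(3.61/10) = 2.296, G_2 = 10^(16.9/10) = 48.98
  Stage 3: F_3 = 10^(1.84/10) = 1.528, G_3 = 10^(−1.84/10) = 0.6546
Friis cascade:
  F = 1.679 + (2.296 − 1)/0.5957 + (1.528 − 1)/29.17 = 3.873
NF = 10 log₁₀(3.873) = 5.88 dB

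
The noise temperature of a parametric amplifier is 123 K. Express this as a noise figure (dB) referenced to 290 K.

F = 1 + T_e/T₀ = 1 + 123/290 = 1.42414
NF = 10 log₁₀(1.42414) = 1.54 dB

1.54 dB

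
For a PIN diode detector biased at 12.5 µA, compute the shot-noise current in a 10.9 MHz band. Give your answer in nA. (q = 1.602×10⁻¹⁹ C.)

I_n = √(2qI·B)
2qI·B = 2 × 1.602×10⁻¹⁹ × 1.25×10⁻⁵ × 1.09×10⁷ = 4.37×10⁻¹⁷ A²
I_n = √(4.37×10⁻¹⁷) = 6.61×10⁻⁹ A = 6.61 nA

6.61 nA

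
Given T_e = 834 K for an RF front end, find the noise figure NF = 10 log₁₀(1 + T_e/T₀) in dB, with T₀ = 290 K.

F = 1 + T_e/T₀ = 1 + 834/290 = 3.87586
NF = 10 log₁₀(3.87586) = 5.88 dB

5.88 dB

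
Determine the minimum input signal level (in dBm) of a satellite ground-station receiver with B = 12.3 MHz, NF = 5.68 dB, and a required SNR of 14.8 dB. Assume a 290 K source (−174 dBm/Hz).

−82.6 dBm

Sensitivity = −174 + 10 log₁₀(B) + NF + SNR_min
= −174 + 70.9 + 5.68 + 14.8
= −82.62 dBm → −82.6 dBm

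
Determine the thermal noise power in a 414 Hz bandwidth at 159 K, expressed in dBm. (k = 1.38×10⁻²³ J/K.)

−150.4 dBm

P_n = kTB = 1.38×10⁻²³ × 159 × 4.14×10² = 9.08×10⁻¹⁹ W
In dBm: 10 log₁₀(9.08×10⁻¹⁹ / 10⁻³) = −150.4 dBm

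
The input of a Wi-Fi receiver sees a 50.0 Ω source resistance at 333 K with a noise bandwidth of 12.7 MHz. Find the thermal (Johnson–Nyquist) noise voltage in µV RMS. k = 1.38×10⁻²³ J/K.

3.42 µV

V_n = √(4kTRB)
4kTRB = 4 × 1.38×10⁻²³ × 333 × 5.00×10¹ × 1.27×10⁷ = 1.17×10⁻¹¹ V²
V_n = √(1.17×10⁻¹¹) = 3.42×10⁻⁶ V = 3.42 µV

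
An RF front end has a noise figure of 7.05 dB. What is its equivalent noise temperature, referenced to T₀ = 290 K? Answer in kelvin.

F = 10^(7.05/10) = 5.06991
T_e = (F − 1)·T₀ = (5.06991 − 1) × 290 = 1180 K

1180 K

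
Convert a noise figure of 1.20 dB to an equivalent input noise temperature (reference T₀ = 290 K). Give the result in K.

F = 10^(1.20/10) = 1.31826
T_e = (F − 1)·T₀ = (1.31826 − 1) × 290 = 92.3 K

92.3 K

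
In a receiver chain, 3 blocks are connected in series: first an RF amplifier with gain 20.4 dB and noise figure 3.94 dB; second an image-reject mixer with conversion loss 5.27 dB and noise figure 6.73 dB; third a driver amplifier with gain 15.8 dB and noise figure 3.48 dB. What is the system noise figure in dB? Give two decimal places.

Convert to linear (a loss of L dB is a gain of −L dB): F_i = 10^(NF_i/10), G_i = 10^(G_i,dB/10)
  Stage 1: F_1 = 10^(3.94/10) = 2.477, G_1 = 10^(20.4/10) = 109.6
  Stage 2: F_2 = 10^(6.73/10) = 4.710, G_2 = 10^(−5.27/10) = 0.2972
  Stage 3: F_3 = 10^(3.48/10) = 2.228, G_3 = 10^(15.8/10) = 38.02
Friis cascade:
  F = 2.477 + (4.710 − 1)/109.6 + (2.228 − 1)/32.58 = 2.549
NF = 10 log₁₀(2.549) = 4.06 dB

4.06 dB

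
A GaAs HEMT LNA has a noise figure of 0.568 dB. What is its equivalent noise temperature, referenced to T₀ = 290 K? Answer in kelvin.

40.5 K

F = 10^(0.568/10) = 1.13972
T_e = (F − 1)·T₀ = (1.13972 − 1) × 290 = 40.5 K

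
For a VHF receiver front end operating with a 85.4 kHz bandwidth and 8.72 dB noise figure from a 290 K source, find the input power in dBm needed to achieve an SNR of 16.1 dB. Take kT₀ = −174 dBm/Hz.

−99.9 dBm

Sensitivity = −174 + 10 log₁₀(B) + NF + SNR_min
= −174 + 49.31 + 8.72 + 16.1
= −99.87 dBm → −99.9 dBm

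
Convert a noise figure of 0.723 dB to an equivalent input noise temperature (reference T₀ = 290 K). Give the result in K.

F = 10^(0.723/10) = 1.18114
T_e = (F − 1)·T₀ = (1.18114 − 1) × 290 = 52.5 K

52.5 K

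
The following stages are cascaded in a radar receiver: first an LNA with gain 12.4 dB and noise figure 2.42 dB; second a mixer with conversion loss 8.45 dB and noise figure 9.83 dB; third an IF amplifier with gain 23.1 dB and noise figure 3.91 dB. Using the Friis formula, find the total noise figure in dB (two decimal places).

Convert to linear (a loss of L dB is a gain of −L dB): F_i = 10^(NF_i/10), G_i = 10^(G_i,dB/10)
  Stage 1: F_1 = 10^(2.42/10) = 1.746, G_1 = 10^(12.4/10) = 17.38
  Stage 2: F_2 = 10^(9.83/10) = 9.616, G_2 = 10^(−8.45/10) = 0.1429
  Stage 3: F_3 = 10^(3.91/10) = 2.460, G_3 = 10^(23.1/10) = 204.2
Friis cascade:
  F = 1.746 + (9.616 − 1)/17.38 + (2.460 − 1)/2.483 = 2.830
NF = 10 log₁₀(2.830) = 4.52 dB

4.52 dB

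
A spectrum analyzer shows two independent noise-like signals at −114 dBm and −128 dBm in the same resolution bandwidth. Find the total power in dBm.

−113.8 dBm

Convert to linear, add, convert back:
P₁ = 3.98×10⁻¹⁵ W, P₂ = 1.58×10⁻¹⁶ W
P_tot = 4.14×10⁻¹⁵ W → 10 log₁₀(P_tot / 10⁻³) = −113.8 dBm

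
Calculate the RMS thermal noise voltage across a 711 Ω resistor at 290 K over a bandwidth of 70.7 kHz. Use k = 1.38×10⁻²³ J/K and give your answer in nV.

897 nV

V_n = √(4kTRB)
4kTRB = 4 × 1.38×10⁻²³ × 290 × 7.11×10² × 7.07×10⁴ = 8.05×10⁻¹³ V²
V_n = √(8.05×10⁻¹³) = 8.97×10⁻⁷ V = 897 nV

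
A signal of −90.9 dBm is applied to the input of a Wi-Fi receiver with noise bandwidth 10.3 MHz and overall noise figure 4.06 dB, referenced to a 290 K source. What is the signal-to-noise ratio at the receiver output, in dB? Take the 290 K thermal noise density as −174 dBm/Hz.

Noise floor: N = −174 + 10 log₁₀(B) + NF
10 log₁₀(1.03×10⁷) = 70.13 dB
N = −174 + 70.13 + 4.06 = −99.81 dBm
SNR = P_sig − N = −90.9 − (−99.81) = 8.91 dB → 8.9 dB

8.9 dB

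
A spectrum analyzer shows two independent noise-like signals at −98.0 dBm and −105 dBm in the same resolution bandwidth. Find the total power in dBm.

−97.2 dBm

Convert to linear, add, convert back:
P₁ = 1.58×10⁻¹³ W, P₂ = 3.16×10⁻¹⁴ W
P_tot = 1.90×10⁻¹³ W → 10 log₁₀(P_tot / 10⁻³) = −97.2 dBm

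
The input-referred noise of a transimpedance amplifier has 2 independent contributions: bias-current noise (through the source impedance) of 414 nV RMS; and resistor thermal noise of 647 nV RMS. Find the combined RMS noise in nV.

Uncorrelated sources add in power (mean-square): V_tot = √(ΣV_i²)
V_tot = √[(4.14×10⁻⁷)² + (6.47×10⁻⁷)²] = 7.68×10⁻⁷ V = 768 nV

768 nV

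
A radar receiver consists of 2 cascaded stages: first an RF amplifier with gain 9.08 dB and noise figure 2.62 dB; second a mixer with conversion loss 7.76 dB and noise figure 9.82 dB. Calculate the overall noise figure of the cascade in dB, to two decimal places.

4.61 dB

Convert to linear (a loss of L dB is a gain of −L dB): F_i = 10^(NF_i/10), G_i = 10^(G_i,dB/10)
  Stage 1: F_1 = 10^(2.62/10) = 1.828, G_1 = 10^(9.08/10) = 8.091
  Stage 2: F_2 = 10^(9.82/10) = 9.594, G_2 = 10^(−7.76/10) = 0.1675
Friis cascade:
  F = 1.828 + (9.594 − 1)/8.091 = 2.890
NF = 10 log₁₀(2.890) = 4.61 dB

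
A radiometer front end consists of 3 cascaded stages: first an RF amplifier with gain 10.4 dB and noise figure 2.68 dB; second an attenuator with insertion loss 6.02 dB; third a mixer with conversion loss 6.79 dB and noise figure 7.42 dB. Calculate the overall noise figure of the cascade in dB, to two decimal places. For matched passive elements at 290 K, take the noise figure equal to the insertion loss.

Convert to linear (a loss of L dB is a gain of −L dB): F_i = 10^(NF_i/10), G_i = 10^(G_i,dB/10)
  Stage 1: F_1 = 10^(2.68/10) = 1.854, G_1 = 10^(10.4/10) = 10.96
  Stage 2: F_2 = 10^(6.02/10) = 3.999, G_2 = 10^(−6.02/10) = 0.2500
  Stage 3: F_3 = 10^(7.42/10) = 5.521, G_3 = 10^(−6.79/10) = 0.2094
Friis cascade:
  F = 1.854 + (3.999 − 1)/10.96 + (5.521 − 1)/2.742 = 3.776
NF = 10 log₁₀(3.776) = 5.77 dB

5.77 dB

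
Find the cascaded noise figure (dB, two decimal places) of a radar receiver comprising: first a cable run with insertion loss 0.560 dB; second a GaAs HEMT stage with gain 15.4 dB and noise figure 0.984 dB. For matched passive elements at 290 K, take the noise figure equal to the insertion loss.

Convert to linear (a loss of L dB is a gain of −L dB): F_i = 10^(NF_i/10), G_i = 10^(G_i,dB/10)
  Stage 1: F_1 = 10^(0.560/10) = 1.138, G_1 = 10^(−0.560/10) = 0.8790
  Stage 2: F_2 = 10^(0.984/10) = 1.254, G_2 = 10^(15.4/10) = 34.67
Friis cascade:
  F = 1.138 + (1.254 − 1)/0.8790 = 1.427
NF = 10 log₁₀(1.427) = 1.54 dB

1.54 dB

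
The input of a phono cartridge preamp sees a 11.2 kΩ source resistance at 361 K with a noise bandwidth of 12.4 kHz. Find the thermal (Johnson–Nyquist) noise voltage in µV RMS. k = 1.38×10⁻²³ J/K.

1.66 µV

V_n = √(4kTRB)
4kTRB = 4 × 1.38×10⁻²³ × 361 × 1.12×10⁴ × 1.24×10⁴ = 2.77×10⁻¹² V²
V_n = √(2.77×10⁻¹²) = 1.66×10⁻⁶ V = 1.66 µV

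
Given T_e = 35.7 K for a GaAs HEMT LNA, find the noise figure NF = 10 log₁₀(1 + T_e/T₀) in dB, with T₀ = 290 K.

0.504 dB

F = 1 + T_e/T₀ = 1 + 35.7/290 = 1.1231
NF = 10 log₁₀(1.1231) = 0.504 dB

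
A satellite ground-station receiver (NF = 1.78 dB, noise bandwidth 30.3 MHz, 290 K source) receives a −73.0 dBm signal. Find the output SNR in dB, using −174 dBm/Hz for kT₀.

24.4 dB

Noise floor: N = −174 + 10 log₁₀(B) + NF
10 log₁₀(3.03×10⁷) = 74.81 dB
N = −174 + 74.81 + 1.78 = −97.41 dBm
SNR = P_sig − N = −73.0 − (−97.41) = 24.41 dB → 24.4 dB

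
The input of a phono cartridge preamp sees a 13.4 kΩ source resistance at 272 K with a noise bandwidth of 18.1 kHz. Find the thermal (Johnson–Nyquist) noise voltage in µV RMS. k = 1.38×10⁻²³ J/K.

V_n = √(4kTRB)
4kTRB = 4 × 1.38×10⁻²³ × 272 × 1.34×10⁴ × 1.81×10⁴ = 3.64×10⁻¹² V²
V_n = √(3.64×10⁻¹²) = 1.91×10⁻⁶ V = 1.91 µV

1.91 µV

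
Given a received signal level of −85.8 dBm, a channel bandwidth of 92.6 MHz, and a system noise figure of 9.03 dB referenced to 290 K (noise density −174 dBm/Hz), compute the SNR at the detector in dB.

−0.5 dB

Noise floor: N = −174 + 10 log₁₀(B) + NF
10 log₁₀(9.26×10⁷) = 79.67 dB
N = −174 + 79.67 + 9.03 = −85.30 dBm
SNR = P_sig − N = −85.8 − (−85.30) = −0.50 dB → −0.5 dB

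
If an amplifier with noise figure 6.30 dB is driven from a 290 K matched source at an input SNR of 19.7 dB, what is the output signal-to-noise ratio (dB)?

By definition F = SNR_in/SNR_out, so in dB: SNR_out = SNR_in − NF
SNR_out = 19.7 − 6.30 = 13.40 dB

13.40 dB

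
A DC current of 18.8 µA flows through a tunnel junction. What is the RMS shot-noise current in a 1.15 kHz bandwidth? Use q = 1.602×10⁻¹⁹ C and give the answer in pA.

I_n = √(2qI·B)
2qI·B = 2 × 1.602×10⁻¹⁹ × 1.88×10⁻⁵ × 1.15×10³ = 6.93×10⁻²¹ A²
I_n = √(6.93×10⁻²¹) = 8.32×10⁻¹¹ A = 83.2 pA

83.2 pA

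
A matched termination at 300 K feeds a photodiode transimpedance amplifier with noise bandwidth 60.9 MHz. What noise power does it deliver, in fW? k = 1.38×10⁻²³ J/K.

252 fW

P_n = kTB = 1.38×10⁻²³ × 300 × 6.09×10⁷ = 2.52×10⁻¹³ W = 252 fW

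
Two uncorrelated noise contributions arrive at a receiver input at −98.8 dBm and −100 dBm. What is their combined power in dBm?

−96.3 dBm

Convert to linear, add, convert back:
P₁ = 1.32×10⁻¹³ W, P₂ = 1.00×10⁻¹³ W
P_tot = 2.32×10⁻¹³ W → 10 log₁₀(P_tot / 10⁻³) = −96.3 dBm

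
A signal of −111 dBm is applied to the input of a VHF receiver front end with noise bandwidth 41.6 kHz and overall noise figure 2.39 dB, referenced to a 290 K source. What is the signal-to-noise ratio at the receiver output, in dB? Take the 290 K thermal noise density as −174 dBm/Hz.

Noise floor: N = −174 + 10 log₁₀(B) + NF
10 log₁₀(4.16×10⁴) = 46.19 dB
N = −174 + 46.19 + 2.39 = −125.42 dBm
SNR = P_sig − N = −111 − (−125.42) = 14.42 dB → 14.4 dB

14.4 dB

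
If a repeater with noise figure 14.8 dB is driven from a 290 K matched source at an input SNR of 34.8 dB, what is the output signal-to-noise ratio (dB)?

20.0 dB

By definition F = SNR_in/SNR_out, so in dB: SNR_out = SNR_in − NF
SNR_out = 34.8 − 14.8 = 20.0 dB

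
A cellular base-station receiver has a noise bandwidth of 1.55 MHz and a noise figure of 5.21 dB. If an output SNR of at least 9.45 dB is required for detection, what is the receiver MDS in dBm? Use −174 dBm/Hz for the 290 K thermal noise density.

−97.4 dBm

Sensitivity = −174 + 10 log₁₀(B) + NF + SNR_min
= −174 + 61.9 + 5.21 + 9.45
= −97.44 dBm → −97.4 dBm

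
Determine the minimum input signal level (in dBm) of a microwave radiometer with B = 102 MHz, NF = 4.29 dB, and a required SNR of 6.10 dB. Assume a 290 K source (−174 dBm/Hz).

Sensitivity = −174 + 10 log₁₀(B) + NF + SNR_min
= −174 + 80.09 + 4.29 + 6.10
= −83.52 dBm → −83.5 dBm

−83.5 dBm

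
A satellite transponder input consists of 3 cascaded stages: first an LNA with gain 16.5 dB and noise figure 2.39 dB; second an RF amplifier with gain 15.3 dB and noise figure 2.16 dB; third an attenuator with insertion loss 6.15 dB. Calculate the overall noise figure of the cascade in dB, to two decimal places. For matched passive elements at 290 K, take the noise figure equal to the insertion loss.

2.43 dB

Convert to linear (a loss of L dB is a gain of −L dB): F_i = 10^(NF_i/10), G_i = 10^(G_i,dB/10)
  Stage 1: F_1 = 10^(2.39/10) = 1.734, G_1 = 10^(16.5/10) = 44.67
  Stage 2: F_2 = 10^(2.16/10) = 1.644, G_2 = 10^(15.3/10) = 33.88
  Stage 3: F_3 = 10^(6.15/10) = 4.121, G_3 = 10^(−6.15/10) = 0.2427
Friis cascade:
  F = 1.734 + (1.644 − 1)/44.67 + (4.121 − 1)/1514 = 1.750
NF = 10 log₁₀(1.750) = 2.43 dB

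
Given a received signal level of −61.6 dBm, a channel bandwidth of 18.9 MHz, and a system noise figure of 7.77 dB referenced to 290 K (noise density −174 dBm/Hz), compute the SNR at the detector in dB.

31.9 dB

Noise floor: N = −174 + 10 log₁₀(B) + NF
10 log₁₀(1.89×10⁷) = 72.76 dB
N = −174 + 72.76 + 7.77 = −93.47 dBm
SNR = P_sig − N = −61.6 − (−93.47) = 31.87 dB → 31.9 dB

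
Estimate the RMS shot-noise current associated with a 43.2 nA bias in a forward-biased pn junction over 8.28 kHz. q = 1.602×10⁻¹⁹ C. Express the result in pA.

10.7 pA

I_n = √(2qI·B)
2qI·B = 2 × 1.602×10⁻¹⁹ × 4.32×10⁻⁸ × 8.28×10³ = 1.15×10⁻²² A²
I_n = √(1.15×10⁻²²) = 1.07×10⁻¹¹ A = 10.7 pA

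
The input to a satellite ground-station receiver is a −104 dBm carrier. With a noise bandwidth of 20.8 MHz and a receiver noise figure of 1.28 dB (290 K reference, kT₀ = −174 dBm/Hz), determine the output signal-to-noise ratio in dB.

Noise floor: N = −174 + 10 log₁₀(B) + NF
10 log₁₀(2.08×10⁷) = 73.18 dB
N = −174 + 73.18 + 1.28 = −99.54 dBm
SNR = P_sig − N = −104 − (−99.54) = −4.46 dB → −4.5 dB

−4.5 dB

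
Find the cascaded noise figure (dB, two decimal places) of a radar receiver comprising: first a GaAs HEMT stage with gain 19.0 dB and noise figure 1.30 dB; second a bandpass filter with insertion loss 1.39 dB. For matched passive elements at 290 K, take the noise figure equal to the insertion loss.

Convert to linear (a loss of L dB is a gain of −L dB): F_i = 10^(NF_i/10), G_i = 10^(G_i,dB/10)
  Stage 1: F_1 = 10^(1.30/10) = 1.349, G_1 = 10^(19.0/10) = 79.43
  Stage 2: F_2 = 10^(1.39/10) = 1.377, G_2 = 10^(−1.39/10) = 0.7261
Friis cascade:
  F = 1.349 + (1.377 − 1)/79.43 = 1.354
NF = 10 log₁₀(1.354) = 1.32 dB

1.32 dB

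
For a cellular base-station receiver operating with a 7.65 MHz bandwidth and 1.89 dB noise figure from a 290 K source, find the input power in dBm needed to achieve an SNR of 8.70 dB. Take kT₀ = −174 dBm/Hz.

−94.6 dBm

Sensitivity = −174 + 10 log₁₀(B) + NF + SNR_min
= −174 + 68.84 + 1.89 + 8.70
= −94.57 dBm → −94.6 dBm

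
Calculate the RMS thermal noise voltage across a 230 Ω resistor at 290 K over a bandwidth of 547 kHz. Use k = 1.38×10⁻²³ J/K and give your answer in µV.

V_n = √(4kTRB)
4kTRB = 4 × 1.38×10⁻²³ × 290 × 2.30×10² × 5.47×10⁵ = 2.01×10⁻¹² V²
V_n = √(2.01×10⁻¹²) = 1.42×10⁻⁶ V = 1.42 µV

1.42 µV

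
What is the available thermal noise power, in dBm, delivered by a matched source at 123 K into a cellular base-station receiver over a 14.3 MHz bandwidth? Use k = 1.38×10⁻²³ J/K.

−106.1 dBm

P_n = kTB = 1.38×10⁻²³ × 123 × 1.43×10⁷ = 2.43×10⁻¹⁴ W
In dBm: 10 log₁₀(2.43×10⁻¹⁴ / 10⁻³) = −106.1 dBm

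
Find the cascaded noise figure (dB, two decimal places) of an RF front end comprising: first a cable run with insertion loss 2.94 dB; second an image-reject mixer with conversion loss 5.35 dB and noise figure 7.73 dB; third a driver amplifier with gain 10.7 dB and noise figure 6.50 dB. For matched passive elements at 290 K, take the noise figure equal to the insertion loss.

15.45 dB

Convert to linear (a loss of L dB is a gain of −L dB): F_i = 10^(NF_i/10), G_i = 10^(G_i,dB/10)
  Stage 1: F_1 = 10^(2.94/10) = 1.968, G_1 = 10^(−2.94/10) = 0.5082
  Stage 2: F_2 = 10^(7.73/10) = 5.929, G_2 = 10^(−5.35/10) = 0.2917
  Stage 3: F_3 = 10^(6.50/10) = 4.467, G_3 = 10^(10.7/10) = 11.75
Friis cascade:
  F = 1.968 + (5.929 − 1)/0.5082 + (4.467 − 1)/0.1483 = 35.05
NF = 10 log₁₀(35.05) = 15.45 dB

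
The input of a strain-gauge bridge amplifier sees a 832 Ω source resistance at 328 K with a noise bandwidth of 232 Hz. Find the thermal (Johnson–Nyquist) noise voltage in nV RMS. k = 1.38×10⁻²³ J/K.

V_n = √(4kTRB)
4kTRB = 4 × 1.38×10⁻²³ × 328 × 8.32×10² × 2.32×10² = 3.49×10⁻¹⁵ V²
V_n = √(3.49×10⁻¹⁵) = 5.91×10⁻⁸ V = 59.1 nV

59.1 nV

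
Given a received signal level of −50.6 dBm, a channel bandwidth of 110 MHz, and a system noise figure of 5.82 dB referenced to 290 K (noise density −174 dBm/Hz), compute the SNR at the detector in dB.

Noise floor: N = −174 + 10 log₁₀(B) + NF
10 log₁₀(1.10×10⁸) = 80.41 dB
N = −174 + 80.41 + 5.82 = −87.77 dBm
SNR = P_sig − N = −50.6 − (−87.77) = 37.17 dB → 37.2 dB

37.2 dB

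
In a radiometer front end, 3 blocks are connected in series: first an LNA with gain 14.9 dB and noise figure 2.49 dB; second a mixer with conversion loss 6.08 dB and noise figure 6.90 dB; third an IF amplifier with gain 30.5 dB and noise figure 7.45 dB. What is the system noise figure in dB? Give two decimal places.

3.98 dB

Convert to linear (a loss of L dB is a gain of −L dB): F_i = 10^(NF_i/10), G_i = 10^(G_i,dB/10)
  Stage 1: F_1 = 10^(2.49/10) = 1.774, G_1 = 10^(14.9/10) = 30.90
  Stage 2: F_2 = 10^(6.90/10) = 4.898, G_2 = 10^(−6.08/10) = 0.2466
  Stage 3: F_3 = 10^(7.45/10) = 5.559, G_3 = 10^(30.5/10) = 1122
Friis cascade:
  F = 1.774 + (4.898 − 1)/30.90 + (5.559 − 1)/7.621 = 2.499
NF = 10 log₁₀(2.499) = 3.98 dB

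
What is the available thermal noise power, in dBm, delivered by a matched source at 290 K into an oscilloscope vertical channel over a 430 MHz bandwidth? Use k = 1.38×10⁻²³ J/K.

P_n = kTB = 1.38×10⁻²³ × 290 × 4.30×10⁸ = 1.72×10⁻¹² W
In dBm: 10 log₁₀(1.72×10⁻¹² / 10⁻³) = −87.6 dBm

−87.6 dBm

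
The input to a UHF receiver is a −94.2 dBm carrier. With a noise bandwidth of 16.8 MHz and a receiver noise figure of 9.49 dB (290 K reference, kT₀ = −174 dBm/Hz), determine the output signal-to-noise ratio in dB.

−1.9 dB

Noise floor: N = −174 + 10 log₁₀(B) + NF
10 log₁₀(1.68×10⁷) = 72.25 dB
N = −174 + 72.25 + 9.49 = −92.26 dBm
SNR = P_sig − N = −94.2 − (−92.26) = −1.94 dB → −1.9 dB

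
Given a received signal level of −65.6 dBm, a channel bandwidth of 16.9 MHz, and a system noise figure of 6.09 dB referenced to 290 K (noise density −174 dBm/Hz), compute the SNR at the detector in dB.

Noise floor: N = −174 + 10 log₁₀(B) + NF
10 log₁₀(1.69×10⁷) = 72.28 dB
N = −174 + 72.28 + 6.09 = −95.63 dBm
SNR = P_sig − N = −65.6 − (−95.63) = 30.03 dB → 30.0 dB

30.0 dB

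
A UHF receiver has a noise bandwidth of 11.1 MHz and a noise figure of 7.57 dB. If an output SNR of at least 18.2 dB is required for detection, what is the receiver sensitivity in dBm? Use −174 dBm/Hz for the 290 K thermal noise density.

Sensitivity = −174 + 10 log₁₀(B) + NF + SNR_min
= −174 + 70.45 + 7.57 + 18.2
= −77.78 dBm → −77.8 dBm

−77.8 dBm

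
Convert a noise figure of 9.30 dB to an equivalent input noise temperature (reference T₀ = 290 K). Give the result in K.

2178 K

F = 10^(9.30/10) = 8.51138
T_e = (F − 1)·T₀ = (8.51138 − 1) × 290 = 2178 K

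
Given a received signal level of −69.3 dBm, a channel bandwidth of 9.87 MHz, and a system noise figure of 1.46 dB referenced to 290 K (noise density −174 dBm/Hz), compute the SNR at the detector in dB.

33.3 dB

Noise floor: N = −174 + 10 log₁₀(B) + NF
10 log₁₀(9.87×10⁶) = 69.94 dB
N = −174 + 69.94 + 1.46 = −102.60 dBm
SNR = P_sig − N = −69.3 − (−102.60) = 33.30 dB → 33.3 dB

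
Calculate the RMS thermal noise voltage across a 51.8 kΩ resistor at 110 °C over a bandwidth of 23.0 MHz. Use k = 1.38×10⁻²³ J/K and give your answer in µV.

T = 110 °C + 273.15 = 383.15 K
V_n = √(4kTRB)
4kTRB = 4 × 1.38×10⁻²³ × 383.15 × 5.18×10⁴ × 2.30×10⁷ = 2.52×10⁻⁸ V²
V_n = √(2.52×10⁻⁸) = 1.59×10⁻⁴ V = 159 µV

159 µV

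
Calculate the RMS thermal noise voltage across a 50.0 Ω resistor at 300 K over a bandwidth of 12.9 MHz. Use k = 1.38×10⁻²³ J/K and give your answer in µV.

3.27 µV

V_n = √(4kTRB)
4kTRB = 4 × 1.38×10⁻²³ × 300 × 5.00×10¹ × 1.29×10⁷ = 1.07×10⁻¹¹ V²
V_n = √(1.07×10⁻¹¹) = 3.27×10⁻⁶ V = 3.27 µV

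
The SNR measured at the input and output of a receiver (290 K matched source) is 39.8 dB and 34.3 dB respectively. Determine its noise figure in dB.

NF (dB) = SNR_in(dB) − SNR_out(dB) when the source is at T₀
NF = 39.8 − 34.3 = 5.5 dB

5.5 dB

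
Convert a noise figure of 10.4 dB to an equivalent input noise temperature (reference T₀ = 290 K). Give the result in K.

2890 K

F = 10^(10.4/10) = 10.9648
T_e = (F − 1)·T₀ = (10.9648 − 1) × 290 = 2890 K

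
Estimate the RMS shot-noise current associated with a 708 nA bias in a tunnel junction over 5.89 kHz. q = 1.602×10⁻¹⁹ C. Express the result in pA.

36.6 pA

I_n = √(2qI·B)
2qI·B = 2 × 1.602×10⁻¹⁹ × 7.08×10⁻⁷ × 5.89×10³ = 1.34×10⁻²¹ A²
I_n = √(1.34×10⁻²¹) = 3.66×10⁻¹¹ A = 36.6 pA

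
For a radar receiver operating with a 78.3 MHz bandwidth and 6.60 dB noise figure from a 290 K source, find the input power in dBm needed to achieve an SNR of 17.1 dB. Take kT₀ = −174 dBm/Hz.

Sensitivity = −174 + 10 log₁₀(B) + NF + SNR_min
= −174 + 78.94 + 6.60 + 17.1
= −71.36 dBm → −71.4 dBm

−71.4 dBm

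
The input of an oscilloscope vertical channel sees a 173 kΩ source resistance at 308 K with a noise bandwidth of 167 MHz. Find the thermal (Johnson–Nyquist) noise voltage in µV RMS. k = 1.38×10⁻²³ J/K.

701 µV

V_n = √(4kTRB)
4kTRB = 4 × 1.38×10⁻²³ × 308 × 1.73×10⁵ × 1.67×10⁸ = 4.91×10⁻⁷ V²
V_n = √(4.91×10⁻⁷) = 7.01×10⁻⁴ V = 701 µV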